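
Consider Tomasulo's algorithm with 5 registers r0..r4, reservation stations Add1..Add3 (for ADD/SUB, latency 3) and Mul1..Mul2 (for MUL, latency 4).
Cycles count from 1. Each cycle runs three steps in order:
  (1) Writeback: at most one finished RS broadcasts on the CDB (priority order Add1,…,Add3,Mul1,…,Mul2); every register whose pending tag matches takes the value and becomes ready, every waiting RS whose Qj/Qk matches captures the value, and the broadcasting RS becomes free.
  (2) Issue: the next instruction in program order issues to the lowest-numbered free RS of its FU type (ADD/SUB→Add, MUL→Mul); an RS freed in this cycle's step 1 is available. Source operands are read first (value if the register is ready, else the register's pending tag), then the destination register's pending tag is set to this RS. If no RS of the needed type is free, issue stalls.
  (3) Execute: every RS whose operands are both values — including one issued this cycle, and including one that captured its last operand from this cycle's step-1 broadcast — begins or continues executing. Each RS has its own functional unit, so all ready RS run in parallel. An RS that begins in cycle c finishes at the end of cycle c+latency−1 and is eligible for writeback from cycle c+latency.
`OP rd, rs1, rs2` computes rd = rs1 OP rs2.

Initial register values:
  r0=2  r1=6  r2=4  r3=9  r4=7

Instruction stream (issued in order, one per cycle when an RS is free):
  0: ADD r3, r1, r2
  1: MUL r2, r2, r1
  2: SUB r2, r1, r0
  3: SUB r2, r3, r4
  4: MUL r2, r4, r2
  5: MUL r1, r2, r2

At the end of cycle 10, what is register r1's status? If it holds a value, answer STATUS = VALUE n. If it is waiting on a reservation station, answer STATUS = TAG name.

STATUS = TAG Mul1

cycle 1: issue ADD r3<-Add1 // r0:2,r1:6,r2:4,r3:Add1,r4:7
cycle 2: issue MUL r2<-Mul1 // r0:2,r1:6,r2:Mul1,r3:Add1,r4:7
cycle 3: issue SUB r2<-Add2 // r0:2,r1:6,r2:Add2,r3:Add1,r4:7
cycle 4: CDB Add1=10; issue SUB r2<-Add1 // r0:2,r1:6,r2:Add1,r3:10,r4:7
cycle 5: issue MUL r2<-Mul2 // r0:2,r1:6,r2:Mul2,r3:10,r4:7
cycle 6: CDB Add2=4; stall // r0:2,r1:6,r2:Mul2,r3:10,r4:7
cycle 7: CDB Add1=3; stall // r0:2,r1:6,r2:Mul2,r3:10,r4:7
cycle 8: CDB Mul1=24; issue MUL r1<-Mul1 // r0:2,r1:Mul1,r2:Mul2,r3:10,r4:7
cycle 9: - // r0:2,r1:Mul1,r2:Mul2,r3:10,r4:7
cycle 10: - // r0:2,r1:Mul1,r2:Mul2,r3:10,r4:7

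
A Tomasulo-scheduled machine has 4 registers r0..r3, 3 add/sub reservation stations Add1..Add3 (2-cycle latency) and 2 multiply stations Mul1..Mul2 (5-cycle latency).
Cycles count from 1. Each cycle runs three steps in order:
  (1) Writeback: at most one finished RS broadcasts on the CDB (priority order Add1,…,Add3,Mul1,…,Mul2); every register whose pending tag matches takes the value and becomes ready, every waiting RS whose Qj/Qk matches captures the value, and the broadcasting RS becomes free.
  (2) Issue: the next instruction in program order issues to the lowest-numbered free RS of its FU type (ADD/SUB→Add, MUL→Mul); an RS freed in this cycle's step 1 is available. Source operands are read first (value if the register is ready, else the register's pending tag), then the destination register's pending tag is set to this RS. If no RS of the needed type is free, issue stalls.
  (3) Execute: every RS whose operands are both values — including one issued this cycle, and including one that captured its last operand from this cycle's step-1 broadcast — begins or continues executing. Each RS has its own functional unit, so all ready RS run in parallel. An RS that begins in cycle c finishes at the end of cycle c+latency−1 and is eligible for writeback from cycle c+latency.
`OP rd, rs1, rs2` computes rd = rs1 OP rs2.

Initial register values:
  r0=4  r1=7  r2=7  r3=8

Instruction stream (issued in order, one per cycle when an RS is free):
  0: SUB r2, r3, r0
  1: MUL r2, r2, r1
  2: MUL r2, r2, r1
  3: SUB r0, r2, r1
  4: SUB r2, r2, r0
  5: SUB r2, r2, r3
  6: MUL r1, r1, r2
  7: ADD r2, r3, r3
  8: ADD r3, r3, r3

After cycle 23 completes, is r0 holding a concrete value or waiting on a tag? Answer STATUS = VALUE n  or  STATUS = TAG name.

cycle 1: issue SUB r2<-Add1 // r0:4,r1:7,r2:Add1,r3:8
cycle 2: issue MUL r2<-Mul1 // r0:4,r1:7,r2:Mul1,r3:8
cycle 3: CDB Add1=4; issue MUL r2<-Mul2 // r0:4,r1:7,r2:Mul2,r3:8
cycle 4: issue SUB r0<-Add1 // r0:Add1,r1:7,r2:Mul2,r3:8
cycle 5: issue SUB r2<-Add2 // r0:Add1,r1:7,r2:Add2,r3:8
cycle 6: issue SUB r2<-Add3 // r0:Add1,r1:7,r2:Add3,r3:8
cycle 7: stall // r0:Add1,r1:7,r2:Add3,r3:8
cycle 8: CDB Mul1=28; issue MUL r1<-Mul1 // r0:Add1,r1:Mul1,r2:Add3,r3:8
cycle 9: stall // r0:Add1,r1:Mul1,r2:Add3,r3:8
cycle 10: stall // r0:Add1,r1:Mul1,r2:Add3,r3:8
cycle 11: stall // r0:Add1,r1:Mul1,r2:Add3,r3:8
cycle 12: stall // r0:Add1,r1:Mul1,r2:Add3,r3:8
cycle 13: CDB Mul2=196; stall // r0:Add1,r1:Mul1,r2:Add3,r3:8
cycle 14: stall // r0:Add1,r1:Mul1,r2:Add3,r3:8
cycle 15: CDB Add1=189; issue ADD r2<-Add1 // r0:189,r1:Mul1,r2:Add1,r3:8
cycle 16: stall // r0:189,r1:Mul1,r2:Add1,r3:8
cycle 17: CDB Add1=16; issue ADD r3<-Add1 // r0:189,r1:Mul1,r2:16,r3:Add1
cycle 18: CDB Add2=7 // r0:189,r1:Mul1,r2:16,r3:Add1
cycle 19: CDB Add1=16 // r0:189,r1:Mul1,r2:16,r3:16
cycle 20: CDB Add3=-1 // r0:189,r1:Mul1,r2:16,r3:16
cycle 21: - // r0:189,r1:Mul1,r2:16,r3:16
cycle 22: - // r0:189,r1:Mul1,r2:16,r3:16
cycle 23: - // r0:189,r1:Mul1,r2:16,r3:16

STATUS = VALUE 189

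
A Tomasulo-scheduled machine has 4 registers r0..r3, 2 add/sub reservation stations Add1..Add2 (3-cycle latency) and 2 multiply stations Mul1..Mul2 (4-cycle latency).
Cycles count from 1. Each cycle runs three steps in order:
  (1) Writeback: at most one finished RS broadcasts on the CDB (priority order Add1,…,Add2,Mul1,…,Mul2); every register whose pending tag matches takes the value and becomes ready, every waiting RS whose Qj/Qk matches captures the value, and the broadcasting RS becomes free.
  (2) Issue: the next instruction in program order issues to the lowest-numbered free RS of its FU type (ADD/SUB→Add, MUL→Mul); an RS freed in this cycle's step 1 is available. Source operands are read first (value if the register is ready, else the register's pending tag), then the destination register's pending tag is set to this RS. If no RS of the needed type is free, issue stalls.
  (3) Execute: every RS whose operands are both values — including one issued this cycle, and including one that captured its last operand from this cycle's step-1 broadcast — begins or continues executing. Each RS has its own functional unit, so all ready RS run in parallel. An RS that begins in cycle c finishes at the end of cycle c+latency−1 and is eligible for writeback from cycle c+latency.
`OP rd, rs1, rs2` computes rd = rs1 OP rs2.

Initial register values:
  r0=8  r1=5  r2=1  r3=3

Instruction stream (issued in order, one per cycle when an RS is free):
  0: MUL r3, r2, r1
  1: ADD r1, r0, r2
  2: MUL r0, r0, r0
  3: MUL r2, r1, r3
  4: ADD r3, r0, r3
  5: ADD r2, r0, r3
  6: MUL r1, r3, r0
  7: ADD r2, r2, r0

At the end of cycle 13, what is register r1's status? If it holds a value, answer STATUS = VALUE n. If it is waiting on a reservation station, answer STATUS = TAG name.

  c1: issue MUL r3<-Mul1  regs: r0:8,r1:5,r2:1,r3:Mul1
  c2: issue ADD r1<-Add1  regs: r0:8,r1:Add1,r2:1,r3:Mul1
  c3: issue MUL r0<-Mul2  regs: r0:Mul2,r1:Add1,r2:1,r3:Mul1
  c4: stall  regs: r0:Mul2,r1:Add1,r2:1,r3:Mul1
  c5: CDB Add1=9; stall  regs: r0:Mul2,r1:9,r2:1,r3:Mul1
  c6: CDB Mul1=5; issue MUL r2<-Mul1  regs: r0:Mul2,r1:9,r2:Mul1,r3:5
  c7: CDB Mul2=64; issue ADD r3<-Add1  regs: r0:64,r1:9,r2:Mul1,r3:Add1
  c8: issue ADD r2<-Add2  regs: r0:64,r1:9,r2:Add2,r3:Add1
  c9: issue MUL r1<-Mul2  regs: r0:64,r1:Mul2,r2:Add2,r3:Add1
  c10: CDB Add1=69; issue ADD r2<-Add1  regs: r0:64,r1:Mul2,r2:Add1,r3:69
  c11: CDB Mul1=45  regs: r0:64,r1:Mul2,r2:Add1,r3:69
  c12: -  regs: r0:64,r1:Mul2,r2:Add1,r3:69
  c13: CDB Add2=133  regs: r0:64,r1:Mul2,r2:Add1,r3:69

STATUS = TAG Mul2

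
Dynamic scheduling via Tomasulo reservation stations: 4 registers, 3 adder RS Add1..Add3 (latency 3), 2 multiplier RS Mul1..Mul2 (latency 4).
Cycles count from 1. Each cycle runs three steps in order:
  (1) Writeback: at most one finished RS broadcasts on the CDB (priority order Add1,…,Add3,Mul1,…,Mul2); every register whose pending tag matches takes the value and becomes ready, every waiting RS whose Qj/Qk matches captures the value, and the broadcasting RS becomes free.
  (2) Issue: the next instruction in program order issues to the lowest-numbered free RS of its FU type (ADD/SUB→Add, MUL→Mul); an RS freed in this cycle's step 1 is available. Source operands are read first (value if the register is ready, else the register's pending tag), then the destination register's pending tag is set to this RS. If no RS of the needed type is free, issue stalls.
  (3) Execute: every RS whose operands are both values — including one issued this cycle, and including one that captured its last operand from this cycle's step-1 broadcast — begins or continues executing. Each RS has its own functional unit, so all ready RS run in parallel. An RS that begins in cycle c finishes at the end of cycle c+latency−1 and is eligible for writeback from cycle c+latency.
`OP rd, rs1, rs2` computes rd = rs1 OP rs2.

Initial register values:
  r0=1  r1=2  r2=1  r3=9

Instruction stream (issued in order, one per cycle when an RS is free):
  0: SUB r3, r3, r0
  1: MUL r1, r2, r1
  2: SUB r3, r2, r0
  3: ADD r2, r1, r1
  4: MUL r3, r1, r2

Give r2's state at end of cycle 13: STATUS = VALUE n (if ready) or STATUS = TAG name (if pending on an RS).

STATUS = VALUE 4

cycle 1: issue SUB r3<-Add1 // r0:1,r1:2,r2:1,r3:Add1
cycle 2: issue MUL r1<-Mul1 // r0:1,r1:Mul1,r2:1,r3:Add1
cycle 3: issue SUB r3<-Add2 // r0:1,r1:Mul1,r2:1,r3:Add2
cycle 4: CDB Add1=8; issue ADD r2<-Add1 // r0:1,r1:Mul1,r2:Add1,r3:Add2
cycle 5: issue MUL r3<-Mul2 // r0:1,r1:Mul1,r2:Add1,r3:Mul2
cycle 6: CDB Add2=0 // r0:1,r1:Mul1,r2:Add1,r3:Mul2
cycle 7: CDB Mul1=2 // r0:1,r1:2,r2:Add1,r3:Mul2
cycle 8: - // r0:1,r1:2,r2:Add1,r3:Mul2
cycle 9: - // r0:1,r1:2,r2:Add1,r3:Mul2
cycle 10: CDB Add1=4 // r0:1,r1:2,r2:4,r3:Mul2
cycle 11: - // r0:1,r1:2,r2:4,r3:Mul2
cycle 12: - // r0:1,r1:2,r2:4,r3:Mul2
cycle 13: - // r0:1,r1:2,r2:4,r3:Mul2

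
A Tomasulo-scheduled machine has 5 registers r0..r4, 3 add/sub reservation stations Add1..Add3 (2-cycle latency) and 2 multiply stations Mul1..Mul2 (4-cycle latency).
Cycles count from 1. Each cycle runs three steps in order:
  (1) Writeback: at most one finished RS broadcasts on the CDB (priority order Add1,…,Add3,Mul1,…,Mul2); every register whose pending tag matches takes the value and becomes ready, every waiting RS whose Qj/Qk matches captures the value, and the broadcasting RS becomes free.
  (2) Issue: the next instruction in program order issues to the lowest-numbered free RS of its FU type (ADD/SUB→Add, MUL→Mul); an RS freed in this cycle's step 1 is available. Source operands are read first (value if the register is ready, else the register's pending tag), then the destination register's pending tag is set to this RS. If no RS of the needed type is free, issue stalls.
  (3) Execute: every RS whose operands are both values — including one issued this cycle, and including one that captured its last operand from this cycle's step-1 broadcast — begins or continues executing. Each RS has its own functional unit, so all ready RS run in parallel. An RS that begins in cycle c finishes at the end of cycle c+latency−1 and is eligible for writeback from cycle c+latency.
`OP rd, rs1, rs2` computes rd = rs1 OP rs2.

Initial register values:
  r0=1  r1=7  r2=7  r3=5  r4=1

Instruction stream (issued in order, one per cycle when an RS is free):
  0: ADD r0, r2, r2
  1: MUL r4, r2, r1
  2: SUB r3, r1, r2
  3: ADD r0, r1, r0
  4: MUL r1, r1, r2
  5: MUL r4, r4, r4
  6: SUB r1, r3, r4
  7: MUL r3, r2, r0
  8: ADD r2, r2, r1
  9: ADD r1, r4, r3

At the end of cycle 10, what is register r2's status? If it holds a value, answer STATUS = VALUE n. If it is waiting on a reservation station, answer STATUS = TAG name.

  c1: issue ADD r0<-Add1  regs: r0:Add1,r1:7,r2:7,r3:5,r4:1
  c2: issue MUL r4<-Mul1  regs: r0:Add1,r1:7,r2:7,r3:5,r4:Mul1
  c3: CDB Add1=14; issue SUB r3<-Add1  regs: r0:14,r1:7,r2:7,r3:Add1,r4:Mul1
  c4: issue ADD r0<-Add2  regs: r0:Add2,r1:7,r2:7,r3:Add1,r4:Mul1
  c5: CDB Add1=0; issue MUL r1<-Mul2  regs: r0:Add2,r1:Mul2,r2:7,r3:0,r4:Mul1
  c6: CDB Add2=21; stall  regs: r0:21,r1:Mul2,r2:7,r3:0,r4:Mul1
  c7: CDB Mul1=49; issue MUL r4<-Mul1  regs: r0:21,r1:Mul2,r2:7,r3:0,r4:Mul1
  c8: issue SUB r1<-Add1  regs: r0:21,r1:Add1,r2:7,r3:0,r4:Mul1
  c9: CDB Mul2=49; issue MUL r3<-Mul2  regs: r0:21,r1:Add1,r2:7,r3:Mul2,r4:Mul1
  c10: issue ADD r2<-Add2  regs: r0:21,r1:Add1,r2:Add2,r3:Mul2,r4:Mul1

STATUS = TAG Add2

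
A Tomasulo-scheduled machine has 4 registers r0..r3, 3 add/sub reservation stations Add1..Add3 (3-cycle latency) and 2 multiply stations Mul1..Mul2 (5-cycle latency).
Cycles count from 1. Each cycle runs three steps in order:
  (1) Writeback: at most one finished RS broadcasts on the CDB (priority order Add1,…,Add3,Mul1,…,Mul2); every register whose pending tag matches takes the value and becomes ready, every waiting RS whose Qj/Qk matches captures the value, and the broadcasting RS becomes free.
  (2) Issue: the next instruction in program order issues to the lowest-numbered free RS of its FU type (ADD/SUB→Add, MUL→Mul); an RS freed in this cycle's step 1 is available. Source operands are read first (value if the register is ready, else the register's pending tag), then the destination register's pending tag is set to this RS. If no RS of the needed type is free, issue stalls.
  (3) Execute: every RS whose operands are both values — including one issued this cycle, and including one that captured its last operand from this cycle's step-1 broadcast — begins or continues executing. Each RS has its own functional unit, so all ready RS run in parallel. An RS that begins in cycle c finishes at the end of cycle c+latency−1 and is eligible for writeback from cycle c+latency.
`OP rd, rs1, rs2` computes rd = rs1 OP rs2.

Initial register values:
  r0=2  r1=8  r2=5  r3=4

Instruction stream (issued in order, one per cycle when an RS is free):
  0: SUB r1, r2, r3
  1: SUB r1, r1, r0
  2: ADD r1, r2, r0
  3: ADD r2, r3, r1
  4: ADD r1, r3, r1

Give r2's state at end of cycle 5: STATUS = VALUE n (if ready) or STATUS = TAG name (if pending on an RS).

  c1: issue SUB r1<-Add1  regs: r0:2,r1:Add1,r2:5,r3:4
  c2: issue SUB r1<-Add2  regs: r0:2,r1:Add2,r2:5,r3:4
  c3: issue ADD r1<-Add3  regs: r0:2,r1:Add3,r2:5,r3:4
  c4: CDB Add1=1; issue ADD r2<-Add1  regs: r0:2,r1:Add3,r2:Add1,r3:4
  c5: stall  regs: r0:2,r1:Add3,r2:Add1,r3:4

STATUS = TAG Add1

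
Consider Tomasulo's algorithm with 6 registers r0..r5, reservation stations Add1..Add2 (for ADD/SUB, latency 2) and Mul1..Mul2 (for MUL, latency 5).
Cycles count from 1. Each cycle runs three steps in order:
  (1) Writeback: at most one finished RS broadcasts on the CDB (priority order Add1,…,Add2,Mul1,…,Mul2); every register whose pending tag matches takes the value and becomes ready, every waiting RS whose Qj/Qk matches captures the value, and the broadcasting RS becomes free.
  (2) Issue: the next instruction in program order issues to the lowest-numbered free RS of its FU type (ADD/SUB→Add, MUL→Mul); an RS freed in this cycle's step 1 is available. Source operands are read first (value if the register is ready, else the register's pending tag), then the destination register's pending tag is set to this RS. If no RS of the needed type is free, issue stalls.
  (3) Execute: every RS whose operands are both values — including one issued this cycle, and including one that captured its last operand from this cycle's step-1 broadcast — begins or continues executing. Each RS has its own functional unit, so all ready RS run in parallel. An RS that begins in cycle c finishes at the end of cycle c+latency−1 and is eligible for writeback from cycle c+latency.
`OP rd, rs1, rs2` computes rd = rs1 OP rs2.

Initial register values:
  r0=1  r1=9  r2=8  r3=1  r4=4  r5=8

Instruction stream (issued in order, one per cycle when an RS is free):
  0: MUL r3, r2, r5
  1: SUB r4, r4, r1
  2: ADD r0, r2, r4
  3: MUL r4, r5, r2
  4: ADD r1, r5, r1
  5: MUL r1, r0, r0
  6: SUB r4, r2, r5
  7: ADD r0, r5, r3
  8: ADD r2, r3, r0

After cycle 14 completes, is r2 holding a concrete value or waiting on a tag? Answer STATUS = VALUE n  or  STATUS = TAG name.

STATUS = VALUE 136

  c1: issue MUL r3<-Mul1  regs: r0:1,r1:9,r2:8,r3:Mul1,r4:4,r5:8
  c2: issue SUB r4<-Add1  regs: r0:1,r1:9,r2:8,r3:Mul1,r4:Add1,r5:8
  c3: issue ADD r0<-Add2  regs: r0:Add2,r1:9,r2:8,r3:Mul1,r4:Add1,r5:8
  c4: CDB Add1=-5; issue MUL r4<-Mul2  regs: r0:Add2,r1:9,r2:8,r3:Mul1,r4:Mul2,r5:8
  c5: issue ADD r1<-Add1  regs: r0:Add2,r1:Add1,r2:8,r3:Mul1,r4:Mul2,r5:8
  c6: CDB Add2=3; stall  regs: r0:3,r1:Add1,r2:8,r3:Mul1,r4:Mul2,r5:8
  c7: CDB Add1=17; stall  regs: r0:3,r1:17,r2:8,r3:Mul1,r4:Mul2,r5:8
  c8: CDB Mul1=64; issue MUL r1<-Mul1  regs: r0:3,r1:Mul1,r2:8,r3:64,r4:Mul2,r5:8
  c9: CDB Mul2=64; issue SUB r4<-Add1  regs: r0:3,r1:Mul1,r2:8,r3:64,r4:Add1,r5:8
  c10: issue ADD r0<-Add2  regs: r0:Add2,r1:Mul1,r2:8,r3:64,r4:Add1,r5:8
  c11: CDB Add1=0; issue ADD r2<-Add1  regs: r0:Add2,r1:Mul1,r2:Add1,r3:64,r4:0,r5:8
  c12: CDB Add2=72  regs: r0:72,r1:Mul1,r2:Add1,r3:64,r4:0,r5:8
  c13: CDB Mul1=9  regs: r0:72,r1:9,r2:Add1,r3:64,r4:0,r5:8
  c14: CDB Add1=136  regs: r0:72,r1:9,r2:136,r3:64,r4:0,r5:8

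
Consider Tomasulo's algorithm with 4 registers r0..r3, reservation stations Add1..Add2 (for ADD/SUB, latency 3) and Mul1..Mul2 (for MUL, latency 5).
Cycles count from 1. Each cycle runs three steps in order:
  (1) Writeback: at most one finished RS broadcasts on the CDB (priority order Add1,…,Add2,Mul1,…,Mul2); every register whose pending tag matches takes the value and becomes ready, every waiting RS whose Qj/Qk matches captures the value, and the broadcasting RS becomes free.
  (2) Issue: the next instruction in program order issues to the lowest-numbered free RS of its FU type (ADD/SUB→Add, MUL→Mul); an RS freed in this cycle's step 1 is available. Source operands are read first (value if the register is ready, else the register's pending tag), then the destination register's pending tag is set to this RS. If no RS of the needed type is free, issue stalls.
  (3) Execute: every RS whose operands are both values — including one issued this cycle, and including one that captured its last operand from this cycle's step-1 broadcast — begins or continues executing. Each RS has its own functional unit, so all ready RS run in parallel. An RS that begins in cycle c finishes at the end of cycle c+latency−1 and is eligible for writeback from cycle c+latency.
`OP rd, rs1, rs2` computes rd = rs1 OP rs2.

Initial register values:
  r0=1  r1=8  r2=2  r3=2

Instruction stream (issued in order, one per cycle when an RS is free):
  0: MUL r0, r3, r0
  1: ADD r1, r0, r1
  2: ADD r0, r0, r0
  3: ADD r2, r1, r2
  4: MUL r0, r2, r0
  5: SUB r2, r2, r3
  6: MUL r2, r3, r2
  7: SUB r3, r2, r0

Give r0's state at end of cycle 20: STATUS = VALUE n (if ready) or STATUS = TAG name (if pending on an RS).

STATUS = VALUE 48

cycle 1: issue MUL r0<-Mul1 // r0:Mul1,r1:8,r2:2,r3:2
cycle 2: issue ADD r1<-Add1 // r0:Mul1,r1:Add1,r2:2,r3:2
cycle 3: issue ADD r0<-Add2 // r0:Add2,r1:Add1,r2:2,r3:2
cycle 4: stall // r0:Add2,r1:Add1,r2:2,r3:2
cycle 5: stall // r0:Add2,r1:Add1,r2:2,r3:2
cycle 6: CDB Mul1=2; stall // r0:Add2,r1:Add1,r2:2,r3:2
cycle 7: stall // r0:Add2,r1:Add1,r2:2,r3:2
cycle 8: stall // r0:Add2,r1:Add1,r2:2,r3:2
cycle 9: CDB Add1=10; issue ADD r2<-Add1 // r0:Add2,r1:10,r2:Add1,r3:2
cycle 10: CDB Add2=4; issue MUL r0<-Mul1 // r0:Mul1,r1:10,r2:Add1,r3:2
cycle 11: issue SUB r2<-Add2 // r0:Mul1,r1:10,r2:Add2,r3:2
cycle 12: CDB Add1=12; issue MUL r2<-Mul2 // r0:Mul1,r1:10,r2:Mul2,r3:2
cycle 13: issue SUB r3<-Add1 // r0:Mul1,r1:10,r2:Mul2,r3:Add1
cycle 14: - // r0:Mul1,r1:10,r2:Mul2,r3:Add1
cycle 15: CDB Add2=10 // r0:Mul1,r1:10,r2:Mul2,r3:Add1
cycle 16: - // r0:Mul1,r1:10,r2:Mul2,r3:Add1
cycle 17: CDB Mul1=48 // r0:48,r1:10,r2:Mul2,r3:Add1
cycle 18: - // r0:48,r1:10,r2:Mul2,r3:Add1
cycle 19: - // r0:48,r1:10,r2:Mul2,r3:Add1
cycle 20: CDB Mul2=20 // r0:48,r1:10,r2:20,r3:Add1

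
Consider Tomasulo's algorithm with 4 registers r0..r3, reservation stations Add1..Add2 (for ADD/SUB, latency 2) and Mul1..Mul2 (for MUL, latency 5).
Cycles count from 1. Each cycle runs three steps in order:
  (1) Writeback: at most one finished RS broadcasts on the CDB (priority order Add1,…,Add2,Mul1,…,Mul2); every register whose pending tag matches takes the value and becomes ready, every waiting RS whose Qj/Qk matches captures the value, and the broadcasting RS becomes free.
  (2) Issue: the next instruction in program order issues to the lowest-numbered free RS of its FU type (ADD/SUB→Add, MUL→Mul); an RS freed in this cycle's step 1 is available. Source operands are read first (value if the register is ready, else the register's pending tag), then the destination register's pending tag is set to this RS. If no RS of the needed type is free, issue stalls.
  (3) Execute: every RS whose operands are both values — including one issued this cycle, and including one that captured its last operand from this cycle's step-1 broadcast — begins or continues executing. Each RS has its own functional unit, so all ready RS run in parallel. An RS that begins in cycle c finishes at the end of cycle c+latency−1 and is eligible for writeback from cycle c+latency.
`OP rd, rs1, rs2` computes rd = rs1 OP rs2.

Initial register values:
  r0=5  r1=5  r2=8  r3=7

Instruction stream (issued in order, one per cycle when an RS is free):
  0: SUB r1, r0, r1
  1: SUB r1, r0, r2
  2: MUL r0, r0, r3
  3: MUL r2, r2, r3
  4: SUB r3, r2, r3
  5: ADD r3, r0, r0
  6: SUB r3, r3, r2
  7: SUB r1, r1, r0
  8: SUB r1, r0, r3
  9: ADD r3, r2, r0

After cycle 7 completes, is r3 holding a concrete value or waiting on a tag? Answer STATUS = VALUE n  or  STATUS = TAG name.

STATUS = TAG Add2

  c1: issue SUB r1<-Add1  regs: r0:5,r1:Add1,r2:8,r3:7
  c2: issue SUB r1<-Add2  regs: r0:5,r1:Add2,r2:8,r3:7
  c3: CDB Add1=0; issue MUL r0<-Mul1  regs: r0:Mul1,r1:Add2,r2:8,r3:7
  c4: CDB Add2=-3; issue MUL r2<-Mul2  regs: r0:Mul1,r1:-3,r2:Mul2,r3:7
  c5: issue SUB r3<-Add1  regs: r0:Mul1,r1:-3,r2:Mul2,r3:Add1
  c6: issue ADD r3<-Add2  regs: r0:Mul1,r1:-3,r2:Mul2,r3:Add2
  c7: stall  regs: r0:Mul1,r1:-3,r2:Mul2,r3:Add2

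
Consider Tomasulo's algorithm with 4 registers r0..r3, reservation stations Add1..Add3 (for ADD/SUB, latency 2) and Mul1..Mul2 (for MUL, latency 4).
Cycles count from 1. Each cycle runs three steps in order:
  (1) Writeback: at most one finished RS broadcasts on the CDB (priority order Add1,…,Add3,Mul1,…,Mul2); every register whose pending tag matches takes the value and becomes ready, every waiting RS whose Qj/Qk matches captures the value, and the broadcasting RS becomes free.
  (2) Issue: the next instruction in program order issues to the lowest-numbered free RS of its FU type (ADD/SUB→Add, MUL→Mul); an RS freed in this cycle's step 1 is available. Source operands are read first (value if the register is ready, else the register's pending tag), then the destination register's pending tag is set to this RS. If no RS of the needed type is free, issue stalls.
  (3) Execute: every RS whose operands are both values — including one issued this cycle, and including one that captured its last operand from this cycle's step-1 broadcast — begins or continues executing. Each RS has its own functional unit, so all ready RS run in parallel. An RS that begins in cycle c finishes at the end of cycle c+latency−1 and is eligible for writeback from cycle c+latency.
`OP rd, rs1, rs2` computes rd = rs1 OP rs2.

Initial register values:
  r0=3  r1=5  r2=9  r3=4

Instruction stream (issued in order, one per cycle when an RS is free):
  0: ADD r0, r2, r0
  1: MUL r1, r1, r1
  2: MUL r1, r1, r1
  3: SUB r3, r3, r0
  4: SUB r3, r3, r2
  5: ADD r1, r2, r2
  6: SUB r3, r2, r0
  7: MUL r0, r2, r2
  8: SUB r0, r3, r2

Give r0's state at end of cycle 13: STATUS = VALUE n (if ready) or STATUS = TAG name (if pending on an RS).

STATUS = VALUE -12

  c1: issue ADD r0<-Add1  regs: r0:Add1,r1:5,r2:9,r3:4
  c2: issue MUL r1<-Mul1  regs: r0:Add1,r1:Mul1,r2:9,r3:4
  c3: CDB Add1=12; issue MUL r1<-Mul2  regs: r0:12,r1:Mul2,r2:9,r3:4
  c4: issue SUB r3<-Add1  regs: r0:12,r1:Mul2,r2:9,r3:Add1
  c5: issue SUB r3<-Add2  regs: r0:12,r1:Mul2,r2:9,r3:Add2
  c6: CDB Add1=-8; issue ADD r1<-Add1  regs: r0:12,r1:Add1,r2:9,r3:Add2
  c7: CDB Mul1=25; issue SUB r3<-Add3  regs: r0:12,r1:Add1,r2:9,r3:Add3
  c8: CDB Add1=18; issue MUL r0<-Mul1  regs: r0:Mul1,r1:18,r2:9,r3:Add3
  c9: CDB Add2=-17; issue SUB r0<-Add1  regs: r0:Add1,r1:18,r2:9,r3:Add3
  c10: CDB Add3=-3  regs: r0:Add1,r1:18,r2:9,r3:-3
  c11: CDB Mul2=625  regs: r0:Add1,r1:18,r2:9,r3:-3
  c12: CDB Add1=-12  regs: r0:-12,r1:18,r2:9,r3:-3
  c13: CDB Mul1=81  regs: r0:-12,r1:18,r2:9,r3:-3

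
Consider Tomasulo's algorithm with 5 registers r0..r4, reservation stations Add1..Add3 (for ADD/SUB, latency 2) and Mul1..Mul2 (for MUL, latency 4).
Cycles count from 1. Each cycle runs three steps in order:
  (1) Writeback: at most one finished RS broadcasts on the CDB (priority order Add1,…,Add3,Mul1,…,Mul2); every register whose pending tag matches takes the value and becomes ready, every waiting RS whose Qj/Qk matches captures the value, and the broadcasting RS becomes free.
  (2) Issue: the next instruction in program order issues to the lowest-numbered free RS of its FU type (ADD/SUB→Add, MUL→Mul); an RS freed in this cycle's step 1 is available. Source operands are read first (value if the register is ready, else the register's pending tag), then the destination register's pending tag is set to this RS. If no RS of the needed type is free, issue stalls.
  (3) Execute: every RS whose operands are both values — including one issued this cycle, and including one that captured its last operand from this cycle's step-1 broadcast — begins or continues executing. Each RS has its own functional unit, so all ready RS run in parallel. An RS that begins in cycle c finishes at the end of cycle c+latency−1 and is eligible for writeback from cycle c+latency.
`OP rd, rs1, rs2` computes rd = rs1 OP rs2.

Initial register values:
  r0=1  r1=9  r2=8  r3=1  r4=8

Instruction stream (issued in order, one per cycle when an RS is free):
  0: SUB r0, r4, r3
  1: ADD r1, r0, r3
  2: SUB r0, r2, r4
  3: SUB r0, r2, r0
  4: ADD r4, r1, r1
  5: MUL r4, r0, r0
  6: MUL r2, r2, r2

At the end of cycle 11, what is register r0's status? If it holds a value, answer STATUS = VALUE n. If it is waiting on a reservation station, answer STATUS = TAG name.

  c1: issue SUB r0<-Add1  regs: r0:Add1,r1:9,r2:8,r3:1,r4:8
  c2: issue ADD r1<-Add2  regs: r0:Add1,r1:Add2,r2:8,r3:1,r4:8
  c3: CDB Add1=7; issue SUB r0<-Add1  regs: r0:Add1,r1:Add2,r2:8,r3:1,r4:8
  c4: issue SUB r0<-Add3  regs: r0:Add3,r1:Add2,r2:8,r3:1,r4:8
  c5: CDB Add1=0; issue ADD r4<-Add1  regs: r0:Add3,r1:Add2,r2:8,r3:1,r4:Add1
  c6: CDB Add2=8; issue MUL r4<-Mul1  regs: r0:Add3,r1:8,r2:8,r3:1,r4:Mul1
  c7: CDB Add3=8; issue MUL r2<-Mul2  regs: r0:8,r1:8,r2:Mul2,r3:1,r4:Mul1
  c8: CDB Add1=16  regs: r0:8,r1:8,r2:Mul2,r3:1,r4:Mul1
  c9: -  regs: r0:8,r1:8,r2:Mul2,r3:1,r4:Mul1
  c10: -  regs: r0:8,r1:8,r2:Mul2,r3:1,r4:Mul1
  c11: CDB Mul1=64  regs: r0:8,r1:8,r2:Mul2,r3:1,r4:64

STATUS = VALUE 8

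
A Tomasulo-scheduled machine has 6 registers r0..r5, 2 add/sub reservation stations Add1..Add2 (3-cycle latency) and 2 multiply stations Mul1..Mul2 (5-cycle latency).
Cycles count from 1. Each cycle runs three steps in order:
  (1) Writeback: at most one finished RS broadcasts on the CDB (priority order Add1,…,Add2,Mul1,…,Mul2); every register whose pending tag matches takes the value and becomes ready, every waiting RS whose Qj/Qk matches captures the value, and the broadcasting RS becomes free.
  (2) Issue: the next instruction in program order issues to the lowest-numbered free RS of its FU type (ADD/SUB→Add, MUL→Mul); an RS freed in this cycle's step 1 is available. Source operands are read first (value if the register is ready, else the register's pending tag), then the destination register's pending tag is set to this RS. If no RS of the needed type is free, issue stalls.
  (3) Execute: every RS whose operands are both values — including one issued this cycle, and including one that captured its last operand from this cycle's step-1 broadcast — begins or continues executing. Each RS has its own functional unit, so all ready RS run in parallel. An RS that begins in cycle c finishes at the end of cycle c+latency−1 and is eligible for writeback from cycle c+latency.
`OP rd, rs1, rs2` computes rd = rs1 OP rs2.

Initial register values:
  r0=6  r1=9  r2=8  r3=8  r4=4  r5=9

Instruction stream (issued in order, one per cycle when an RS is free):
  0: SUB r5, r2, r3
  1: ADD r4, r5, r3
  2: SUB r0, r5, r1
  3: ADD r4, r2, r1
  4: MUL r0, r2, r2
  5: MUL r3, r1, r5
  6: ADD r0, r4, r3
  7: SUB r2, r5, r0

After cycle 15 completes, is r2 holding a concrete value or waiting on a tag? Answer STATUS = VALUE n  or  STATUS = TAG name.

STATUS = TAG Add2

cycle 1: issue SUB r5<-Add1 // r0:6,r1:9,r2:8,r3:8,r4:4,r5:Add1
cycle 2: issue ADD r4<-Add2 // r0:6,r1:9,r2:8,r3:8,r4:Add2,r5:Add1
cycle 3: stall // r0:6,r1:9,r2:8,r3:8,r4:Add2,r5:Add1
cycle 4: CDB Add1=0; issue SUB r0<-Add1 // r0:Add1,r1:9,r2:8,r3:8,r4:Add2,r5:0
cycle 5: stall // r0:Add1,r1:9,r2:8,r3:8,r4:Add2,r5:0
cycle 6: stall // r0:Add1,r1:9,r2:8,r3:8,r4:Add2,r5:0
cycle 7: CDB Add1=-9; issue ADD r4<-Add1 // r0:-9,r1:9,r2:8,r3:8,r4:Add1,r5:0
cycle 8: CDB Add2=8; issue MUL r0<-Mul1 // r0:Mul1,r1:9,r2:8,r3:8,r4:Add1,r5:0
cycle 9: issue MUL r3<-Mul2 // r0:Mul1,r1:9,r2:8,r3:Mul2,r4:Add1,r5:0
cycle 10: CDB Add1=17; issue ADD r0<-Add1 // r0:Add1,r1:9,r2:8,r3:Mul2,r4:17,r5:0
cycle 11: issue SUB r2<-Add2 // r0:Add1,r1:9,r2:Add2,r3:Mul2,r4:17,r5:0
cycle 12: - // r0:Add1,r1:9,r2:Add2,r3:Mul2,r4:17,r5:0
cycle 13: CDB Mul1=64 // r0:Add1,r1:9,r2:Add2,r3:Mul2,r4:17,r5:0
cycle 14: CDB Mul2=0 // r0:Add1,r1:9,r2:Add2,r3:0,r4:17,r5:0
cycle 15: - // r0:Add1,r1:9,r2:Add2,r3:0,r4:17,r5:0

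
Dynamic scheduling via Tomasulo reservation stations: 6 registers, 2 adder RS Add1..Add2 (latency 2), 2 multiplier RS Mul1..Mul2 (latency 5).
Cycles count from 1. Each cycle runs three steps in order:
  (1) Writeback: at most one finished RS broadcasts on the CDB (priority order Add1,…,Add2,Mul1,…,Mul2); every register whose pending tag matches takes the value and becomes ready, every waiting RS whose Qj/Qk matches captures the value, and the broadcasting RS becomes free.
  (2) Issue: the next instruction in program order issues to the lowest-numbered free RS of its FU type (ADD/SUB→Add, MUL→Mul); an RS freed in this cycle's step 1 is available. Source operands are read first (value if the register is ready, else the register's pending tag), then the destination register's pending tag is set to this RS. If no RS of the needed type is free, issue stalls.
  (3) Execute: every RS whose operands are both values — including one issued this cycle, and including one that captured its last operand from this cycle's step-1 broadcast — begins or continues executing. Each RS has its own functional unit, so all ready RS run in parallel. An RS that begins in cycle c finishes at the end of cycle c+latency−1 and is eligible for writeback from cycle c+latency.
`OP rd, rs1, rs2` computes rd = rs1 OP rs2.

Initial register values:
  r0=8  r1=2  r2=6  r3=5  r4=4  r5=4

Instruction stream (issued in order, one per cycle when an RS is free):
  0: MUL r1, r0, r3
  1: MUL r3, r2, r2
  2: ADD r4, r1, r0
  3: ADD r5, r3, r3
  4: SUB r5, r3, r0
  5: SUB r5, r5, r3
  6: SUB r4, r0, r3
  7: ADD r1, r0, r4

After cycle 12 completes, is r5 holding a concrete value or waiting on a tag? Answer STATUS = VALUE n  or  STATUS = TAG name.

  c1: issue MUL r1<-Mul1  regs: r0:8,r1:Mul1,r2:6,r3:5,r4:4,r5:4
  c2: issue MUL r3<-Mul2  regs: r0:8,r1:Mul1,r2:6,r3:Mul2,r4:4,r5:4
  c3: issue ADD r4<-Add1  regs: r0:8,r1:Mul1,r2:6,r3:Mul2,r4:Add1,r5:4
  c4: issue ADD r5<-Add2  regs: r0:8,r1:Mul1,r2:6,r3:Mul2,r4:Add1,r5:Add2
  c5: stall  regs: r0:8,r1:Mul1,r2:6,r3:Mul2,r4:Add1,r5:Add2
  c6: CDB Mul1=40; stall  regs: r0:8,r1:40,r2:6,r3:Mul2,r4:Add1,r5:Add2
  c7: CDB Mul2=36; stall  regs: r0:8,r1:40,r2:6,r3:36,r4:Add1,r5:Add2
  c8: CDB Add1=48; issue SUB r5<-Add1  regs: r0:8,r1:40,r2:6,r3:36,r4:48,r5:Add1
  c9: CDB Add2=72; issue SUB r5<-Add2  regs: r0:8,r1:40,r2:6,r3:36,r4:48,r5:Add2
  c10: CDB Add1=28; issue SUB r4<-Add1  regs: r0:8,r1:40,r2:6,r3:36,r4:Add1,r5:Add2
  c11: stall  regs: r0:8,r1:40,r2:6,r3:36,r4:Add1,r5:Add2
  c12: CDB Add1=-28; issue ADD r1<-Add1  regs: r0:8,r1:Add1,r2:6,r3:36,r4:-28,r5:Add2

STATUS = TAG Add2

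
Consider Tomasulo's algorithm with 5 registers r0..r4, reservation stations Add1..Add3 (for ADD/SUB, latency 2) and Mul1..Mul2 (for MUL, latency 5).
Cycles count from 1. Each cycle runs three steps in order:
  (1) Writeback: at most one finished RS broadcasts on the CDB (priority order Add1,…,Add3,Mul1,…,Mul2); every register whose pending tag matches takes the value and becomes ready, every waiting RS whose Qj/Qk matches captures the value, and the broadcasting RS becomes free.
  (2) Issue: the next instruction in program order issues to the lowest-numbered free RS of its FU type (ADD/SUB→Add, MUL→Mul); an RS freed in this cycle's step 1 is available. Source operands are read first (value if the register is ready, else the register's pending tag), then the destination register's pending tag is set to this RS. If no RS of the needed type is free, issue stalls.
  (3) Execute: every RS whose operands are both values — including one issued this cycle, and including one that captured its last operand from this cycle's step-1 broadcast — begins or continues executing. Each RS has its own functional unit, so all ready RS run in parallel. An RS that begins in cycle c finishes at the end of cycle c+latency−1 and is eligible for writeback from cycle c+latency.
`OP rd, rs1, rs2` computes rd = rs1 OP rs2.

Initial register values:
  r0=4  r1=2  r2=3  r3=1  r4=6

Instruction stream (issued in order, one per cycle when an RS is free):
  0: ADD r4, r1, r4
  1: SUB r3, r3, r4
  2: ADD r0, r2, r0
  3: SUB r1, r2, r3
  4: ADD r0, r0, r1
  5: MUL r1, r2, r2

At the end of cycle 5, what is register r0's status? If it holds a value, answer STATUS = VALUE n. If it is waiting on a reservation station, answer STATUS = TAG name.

c1: issue ADD r4<-Add1 | r0:4,r1:2,r2:3,r3:1,r4:Add1
c2: issue SUB r3<-Add2 | r0:4,r1:2,r2:3,r3:Add2,r4:Add1
c3: CDB Add1=8; issue ADD r0<-Add1 | r0:Add1,r1:2,r2:3,r3:Add2,r4:8
c4: issue SUB r1<-Add3 | r0:Add1,r1:Add3,r2:3,r3:Add2,r4:8
c5: CDB Add1=7; issue ADD r0<-Add1 | r0:Add1,r1:Add3,r2:3,r3:Add2,r4:8

STATUS = TAG Add1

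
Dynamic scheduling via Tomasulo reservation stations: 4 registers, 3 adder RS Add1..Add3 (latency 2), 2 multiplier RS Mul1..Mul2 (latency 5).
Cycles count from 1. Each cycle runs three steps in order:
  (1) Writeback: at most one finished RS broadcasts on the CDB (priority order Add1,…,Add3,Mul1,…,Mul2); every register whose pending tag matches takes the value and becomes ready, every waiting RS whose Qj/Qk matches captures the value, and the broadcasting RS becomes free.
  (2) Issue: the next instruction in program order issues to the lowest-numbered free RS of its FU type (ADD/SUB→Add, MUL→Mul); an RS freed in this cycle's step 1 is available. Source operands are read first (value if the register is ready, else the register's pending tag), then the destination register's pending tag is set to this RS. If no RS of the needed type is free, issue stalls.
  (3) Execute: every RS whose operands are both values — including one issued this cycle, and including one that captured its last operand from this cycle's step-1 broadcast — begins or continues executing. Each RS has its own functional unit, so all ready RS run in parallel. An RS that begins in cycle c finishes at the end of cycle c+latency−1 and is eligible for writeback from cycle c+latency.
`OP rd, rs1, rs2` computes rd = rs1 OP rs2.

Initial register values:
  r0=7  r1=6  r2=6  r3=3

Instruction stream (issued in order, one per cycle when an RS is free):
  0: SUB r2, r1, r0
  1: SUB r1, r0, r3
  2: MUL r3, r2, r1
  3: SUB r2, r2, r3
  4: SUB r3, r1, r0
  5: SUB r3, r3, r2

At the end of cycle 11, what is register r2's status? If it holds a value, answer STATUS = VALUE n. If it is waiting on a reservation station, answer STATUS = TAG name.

c1: issue SUB r2<-Add1 | r0:7,r1:6,r2:Add1,r3:3
c2: issue SUB r1<-Add2 | r0:7,r1:Add2,r2:Add1,r3:3
c3: CDB Add1=-1; issue MUL r3<-Mul1 | r0:7,r1:Add2,r2:-1,r3:Mul1
c4: CDB Add2=4; issue SUB r2<-Add1 | r0:7,r1:4,r2:Add1,r3:Mul1
c5: issue SUB r3<-Add2 | r0:7,r1:4,r2:Add1,r3:Add2
c6: issue SUB r3<-Add3 | r0:7,r1:4,r2:Add1,r3:Add3
c7: CDB Add2=-3 | r0:7,r1:4,r2:Add1,r3:Add3
c8: - | r0:7,r1:4,r2:Add1,r3:Add3
c9: CDB Mul1=-4 | r0:7,r1:4,r2:Add1,r3:Add3
c10: - | r0:7,r1:4,r2:Add1,r3:Add3
c11: CDB Add1=3 | r0:7,r1:4,r2:3,r3:Add3

STATUS = VALUE 3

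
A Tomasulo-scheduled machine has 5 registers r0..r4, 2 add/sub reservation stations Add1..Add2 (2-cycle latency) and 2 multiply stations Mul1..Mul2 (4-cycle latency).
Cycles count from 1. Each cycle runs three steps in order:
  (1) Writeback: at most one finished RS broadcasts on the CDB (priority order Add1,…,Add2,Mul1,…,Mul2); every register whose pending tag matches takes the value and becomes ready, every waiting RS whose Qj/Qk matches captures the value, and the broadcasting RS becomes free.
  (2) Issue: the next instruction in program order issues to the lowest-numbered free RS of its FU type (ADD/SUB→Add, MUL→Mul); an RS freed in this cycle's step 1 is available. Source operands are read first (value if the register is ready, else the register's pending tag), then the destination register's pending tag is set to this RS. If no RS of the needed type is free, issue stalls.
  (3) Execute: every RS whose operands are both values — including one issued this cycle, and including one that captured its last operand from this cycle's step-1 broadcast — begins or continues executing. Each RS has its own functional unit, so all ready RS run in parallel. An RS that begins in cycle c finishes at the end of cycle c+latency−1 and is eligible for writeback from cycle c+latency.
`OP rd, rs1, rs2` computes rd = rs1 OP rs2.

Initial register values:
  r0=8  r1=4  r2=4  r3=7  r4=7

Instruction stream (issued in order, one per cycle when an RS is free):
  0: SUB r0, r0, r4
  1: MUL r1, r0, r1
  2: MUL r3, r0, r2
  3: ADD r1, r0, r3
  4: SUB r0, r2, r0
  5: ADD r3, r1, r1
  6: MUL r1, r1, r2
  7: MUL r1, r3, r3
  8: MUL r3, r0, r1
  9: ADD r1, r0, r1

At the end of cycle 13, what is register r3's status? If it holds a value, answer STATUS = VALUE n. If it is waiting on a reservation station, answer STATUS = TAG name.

c1: issue SUB r0<-Add1 | r0:Add1,r1:4,r2:4,r3:7,r4:7
c2: issue MUL r1<-Mul1 | r0:Add1,r1:Mul1,r2:4,r3:7,r4:7
c3: CDB Add1=1; issue MUL r3<-Mul2 | r0:1,r1:Mul1,r2:4,r3:Mul2,r4:7
c4: issue ADD r1<-Add1 | r0:1,r1:Add1,r2:4,r3:Mul2,r4:7
c5: issue SUB r0<-Add2 | r0:Add2,r1:Add1,r2:4,r3:Mul2,r4:7
c6: stall | r0:Add2,r1:Add1,r2:4,r3:Mul2,r4:7
c7: CDB Add2=3; issue ADD r3<-Add2 | r0:3,r1:Add1,r2:4,r3:Add2,r4:7
c8: CDB Mul1=4; issue MUL r1<-Mul1 | r0:3,r1:Mul1,r2:4,r3:Add2,r4:7
c9: CDB Mul2=4; issue MUL r1<-Mul2 | r0:3,r1:Mul2,r2:4,r3:Add2,r4:7
c10: stall | r0:3,r1:Mul2,r2:4,r3:Add2,r4:7
c11: CDB Add1=5; stall | r0:3,r1:Mul2,r2:4,r3:Add2,r4:7
c12: stall | r0:3,r1:Mul2,r2:4,r3:Add2,r4:7
c13: CDB Add2=10; stall | r0:3,r1:Mul2,r2:4,r3:10,r4:7

STATUS = VALUE 10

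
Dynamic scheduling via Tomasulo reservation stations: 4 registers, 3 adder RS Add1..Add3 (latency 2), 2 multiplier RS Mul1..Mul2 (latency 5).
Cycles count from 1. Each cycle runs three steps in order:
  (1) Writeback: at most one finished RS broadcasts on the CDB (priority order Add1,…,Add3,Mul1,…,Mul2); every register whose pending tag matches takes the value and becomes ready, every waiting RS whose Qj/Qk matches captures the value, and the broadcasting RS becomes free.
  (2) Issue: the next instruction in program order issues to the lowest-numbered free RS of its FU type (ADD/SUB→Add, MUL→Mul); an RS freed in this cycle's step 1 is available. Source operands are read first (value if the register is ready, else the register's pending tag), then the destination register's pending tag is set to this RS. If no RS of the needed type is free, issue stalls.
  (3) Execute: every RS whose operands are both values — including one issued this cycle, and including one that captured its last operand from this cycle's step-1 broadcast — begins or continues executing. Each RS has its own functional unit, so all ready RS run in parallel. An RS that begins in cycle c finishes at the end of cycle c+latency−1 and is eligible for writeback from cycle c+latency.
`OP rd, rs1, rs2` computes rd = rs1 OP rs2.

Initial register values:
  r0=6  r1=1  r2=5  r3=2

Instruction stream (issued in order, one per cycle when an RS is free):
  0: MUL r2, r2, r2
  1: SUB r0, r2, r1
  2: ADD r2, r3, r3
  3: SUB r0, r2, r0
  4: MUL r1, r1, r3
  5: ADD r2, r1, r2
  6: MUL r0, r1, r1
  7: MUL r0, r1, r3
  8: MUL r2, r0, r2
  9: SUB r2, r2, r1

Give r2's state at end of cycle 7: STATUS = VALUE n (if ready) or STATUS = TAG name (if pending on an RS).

STATUS = TAG Add2

cycle 1: issue MUL r2<-Mul1 // r0:6,r1:1,r2:Mul1,r3:2
cycle 2: issue SUB r0<-Add1 // r0:Add1,r1:1,r2:Mul1,r3:2
cycle 3: issue ADD r2<-Add2 // r0:Add1,r1:1,r2:Add2,r3:2
cycle 4: issue SUB r0<-Add3 // r0:Add3,r1:1,r2:Add2,r3:2
cycle 5: CDB Add2=4; issue MUL r1<-Mul2 // r0:Add3,r1:Mul2,r2:4,r3:2
cycle 6: CDB Mul1=25; issue ADD r2<-Add2 // r0:Add3,r1:Mul2,r2:Add2,r3:2
cycle 7: issue MUL r0<-Mul1 // r0:Mul1,r1:Mul2,r2:Add2,r3:2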